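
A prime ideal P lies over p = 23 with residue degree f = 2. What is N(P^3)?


N(P^a) = p^(a*f)
= 23^(3*2)
= 23^6
= 148035889

148035889


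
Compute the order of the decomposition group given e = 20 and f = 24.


|D_P| = e * f
= 20 * 24
= 480

480


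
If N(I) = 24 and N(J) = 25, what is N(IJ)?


N(IJ) = N(I) * N(J)
= 24 * 25
= 600

600


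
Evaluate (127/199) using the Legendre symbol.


p = 199 is prime, so compute (127/199) with the reciprocity algorithm (Jacobi-symbol steps: pull out 2s via (2/n), flip via reciprocity, reduce):
  reciprocity: (127/199) -> -(199/127)
  reduce: (72/127)
  pull out 2: (2/127) = +1  (since 127 mod 8 = 7)
  pull out 2: (2/127) = +1  (since 127 mod 8 = 7)
  pull out 2: (2/127) = +1  (since 127 mod 8 = 7)
  reciprocity: (9/127) -> +(127/9)
  reduce: (1/9)
  (1/9) = 1
Product of signs = -1
(127/199) = -1

-1


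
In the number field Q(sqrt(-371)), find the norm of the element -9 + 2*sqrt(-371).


N(a + b*sqrt(d)) = a^2 - d*b^2
= (-9)^2 - (-371)*(2)^2
= 81 + 1484
= 1565

1565


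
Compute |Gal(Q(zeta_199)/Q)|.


|Gal(Q(zeta_199)/Q)| = phi(199)
= 198

198


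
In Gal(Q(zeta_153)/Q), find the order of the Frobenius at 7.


The Frobenius at p in Gal(Q(zeta_n)/Q) = (Z/nZ)* is the class of p, so its order is ord_153(7), the smallest k >= 1 with 7^k = 1 mod 153.
n = 153 = 3^2 * 17, phi(153) = 96; the order divides phi(n).
Divisors of 96: 1, 2, 3, 4, 6, 8, 12, 16, 24, 32, 48, 96
Repeated squaring mod 153: 7^1 = 7, 7^2 = 49, 7^4 = 106, 7^8 = 67, 7^16 = 52, 7^32 = 103, 7^64 = 52
Test divisors in increasing order:
  k=1: 7^1 = 7 mod 153
  k=2: 7^2 = 49 mod 153
  k=3: 7^3 = 49 * 7 = 37 mod 153
  k=4: 7^4 = 106 mod 153
  k=6: 7^6 = 106 * 49 = 145 mod 153
  k=8: 7^8 = 67 mod 153
  k=12: 7^12 = 67 * 106 = 64 mod 153
  k=16: 7^16 = 52 mod 153
  k=24: 7^24 = 52 * 67 = 118 mod 153
  k=32: 7^32 = 103 mod 153
  k=48: 7^48 = 103 * 52 = 1 mod 153  <- first divisor giving 1
Order = 48

48


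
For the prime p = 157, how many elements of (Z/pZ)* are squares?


For prime p, the number of non-zero quadratic residues is (p-1)/2.
= (157-1)/2
= 78

78


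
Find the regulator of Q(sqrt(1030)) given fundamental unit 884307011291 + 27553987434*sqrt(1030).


epsilon = 884307011291 + 27553987434*sqrt(1030)
= 1.7686e+12
R = ln(1.7686e+12)
= 28.2012

28.2012


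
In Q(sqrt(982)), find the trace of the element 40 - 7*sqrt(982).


Tr(a + b*sqrt(d)) = (a + b*sqrt(d)) + (a - b*sqrt(d)) = 2a
= 2 * (40)
= 80

80


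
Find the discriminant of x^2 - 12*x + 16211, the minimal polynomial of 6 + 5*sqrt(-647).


The element 6 + 5*sqrt(-647) has minimal polynomial:
x^2 - 12*x + 16211
Discriminant = (-12)^2 - 4*(16211)
= 144 - 64844
= -64700

-64700


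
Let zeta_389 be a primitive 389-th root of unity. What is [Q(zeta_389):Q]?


The degree equals Euler's totient phi(389).
389 = 389
phi(389) = 388

388


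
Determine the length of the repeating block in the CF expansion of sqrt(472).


Run the CF algorithm for sqrt(472).
a_0 = floor(sqrt(472)) = 21; set m_0=0, q_0=1.
Recurrence: m' = q*a - m,  q' = (d - m'^2)/q,  a' = floor((a_0 + m')/q').
  step 1: m=21, q=31, a=1
  step 2: m=10, q=12, a=2
  step 3: m=14, q=23, a=1
  step 4: m=9, q=17, a=1
  step 5: m=8, q=24, a=1
  step 6: m=16, q=9, a=4
  step 7: m=20, q=8, a=5
  step 8: m=20, q=9, a=4
  step 9: m=16, q=24, a=1
  step 10: m=8, q=17, a=1
  step 11: m=9, q=23, a=1
  step 12: m=14, q=12, a=2
  step 13: m=10, q=31, a=1
  step 14: m=21, q=1, a=42
a_14 = 2*a_0 = 42, so the period closes here.
sqrt(472) = [21; 1, 2, 1, 1, 1, 4, 5, 4, 1, 1, 1, 2, 1, 42]
Period length = 14

14


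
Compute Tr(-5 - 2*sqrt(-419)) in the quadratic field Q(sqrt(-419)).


Tr(a + b*sqrt(d)) = (a + b*sqrt(d)) + (a - b*sqrt(d)) = 2a
= 2 * (-5)
= -10

-10


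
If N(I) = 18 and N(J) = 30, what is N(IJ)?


N(IJ) = N(I) * N(J)
= 18 * 30
= 540

540


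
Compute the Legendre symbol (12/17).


p = 17 is prime, so compute (12/17) with the reciprocity algorithm (Jacobi-symbol steps: pull out 2s via (2/n), flip via reciprocity, reduce):
  pull out 2: (2/17) = +1  (since 17 mod 8 = 1)
  pull out 2: (2/17) = +1  (since 17 mod 8 = 1)
  reciprocity: (3/17) -> +(17/3)
  reduce: (2/3)
  pull out 2: (2/3) = -1  (since 3 mod 8 = 3)
  (1/3) = 1
Product of signs = -1
(12/17) = -1

-1


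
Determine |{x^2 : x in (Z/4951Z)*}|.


For prime p, the number of non-zero quadratic residues is (p-1)/2.
= (4951-1)/2
= 2475

2475


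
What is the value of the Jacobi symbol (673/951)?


Compute (673/951) via quadratic reciprocity:
  reciprocity: (673/951) -> +(951/673)
  reduce: (278/673)
  pull out 2: (2/673) = +1  (since 673 mod 8 = 1)
  reciprocity: (139/673) -> +(673/139)
  reduce: (117/139)
  reciprocity: (117/139) -> +(139/117)
  reduce: (22/117)
  pull out 2: (2/117) = -1  (since 117 mod 8 = 5)
  reciprocity: (11/117) -> +(117/11)
  reduce: (7/11)
  reciprocity: (7/11) -> -(11/7)
  reduce: (4/7)
  pull out 2: (2/7) = +1  (since 7 mod 8 = 7)
  pull out 2: (2/7) = +1  (since 7 mod 8 = 7)
  (1/7) = 1
Product of signs = 1

1


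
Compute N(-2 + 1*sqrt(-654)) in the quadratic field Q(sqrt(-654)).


N(a + b*sqrt(d)) = a^2 - d*b^2
= (-2)^2 - (-654)*(1)^2
= 4 + 654
= 658

658


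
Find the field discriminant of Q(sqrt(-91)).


For K = Q(sqrt(d)) with d squarefree: disc(K) = d if d = 1 mod 4, and disc(K) = 4d if d = 2 or 3 mod 4.
Here d = -91, and d mod 4 = 1.
d = 1 mod 4 (O_K = Z[(1+sqrt(d))/2]), so disc(K) = d = -91

-91


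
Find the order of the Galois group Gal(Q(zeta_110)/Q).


|Gal(Q(zeta_110)/Q)| = phi(110)
= 40

40


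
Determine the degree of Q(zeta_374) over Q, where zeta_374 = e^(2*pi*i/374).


The degree equals Euler's totient phi(374).
374 = 2 * 11 * 17
phi(374) = 160

160


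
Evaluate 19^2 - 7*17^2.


x^2 - d*y^2
= 19^2 - 7*17^2
= 361 - 2023
= -1662

-1662


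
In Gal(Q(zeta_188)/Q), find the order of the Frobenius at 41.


The Frobenius at p in Gal(Q(zeta_n)/Q) = (Z/nZ)* is the class of p, so its order is ord_188(41), the smallest k >= 1 with 41^k = 1 mod 188.
n = 188 = 2^2 * 47, phi(188) = 92; the order divides phi(n).
Divisors of 92: 1, 2, 4, 23, 46, 92
Repeated squaring mod 188: 41^1 = 41, 41^2 = 177, 41^4 = 121, 41^8 = 165, 41^16 = 153, 41^32 = 97, 41^64 = 9
Test divisors in increasing order:
  k=1: 41^1 = 41 mod 188
  k=2: 41^2 = 177 mod 188
  k=4: 41^4 = 121 mod 188
  k=23: 41^23 = 153 * 121 * 177 * 41 = 93 mod 188
  k=46: 41^46 = 97 * 165 * 121 * 177 = 1 mod 188  <- first divisor giving 1
Order = 46

46


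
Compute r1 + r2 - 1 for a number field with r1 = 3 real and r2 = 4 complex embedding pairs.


By Dirichlet's unit theorem:
rank = r1 + r2 - 1
= 3 + 4 - 1
= 6

6


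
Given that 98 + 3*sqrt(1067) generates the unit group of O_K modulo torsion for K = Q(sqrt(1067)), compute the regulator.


epsilon = 98 + 3*sqrt(1067)
= 195.9949
R = ln(195.9949)
= 5.2781

5.2781


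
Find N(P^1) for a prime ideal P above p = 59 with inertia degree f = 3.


N(P^a) = p^(a*f)
= 59^(1*3)
= 59^3
= 205379

205379


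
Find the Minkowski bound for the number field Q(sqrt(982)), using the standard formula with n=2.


d = 982, d mod 4 = 2, so disc(K) = 4d = 3928; |disc(K)| = 3928
Real quadratic field, so n = 2, s = r2 = 0, r1 = 2
M = (n!/n^n) * (4/pi)^s * sqrt(|disc(K)|) = (2!/2^2) * (4/pi)^0 * sqrt(3928)
= 0.5 * 1.000000 * 62.673758
= 31.3369

31.3369


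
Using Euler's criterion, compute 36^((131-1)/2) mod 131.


p = 131 is prime and the exponent is (p-1)/2 = 65, so by Euler's criterion 36^65 = (36/131) = +1 or -1 mod 131.
Compute by square-and-multiply:
  65 = 64 + 1 (binary 1000001)
  Repeated squaring mod 131: 36^1 = 36, 36^2 = 117, 36^4 = 65, 36^8 = 33, 36^16 = 41, 36^32 = 109, 36^64 = 91
  36^65 = 36^64 * 36^1 = 91 * 36 mod 131
    91 * 36 = 3276 = 1 mod 131
  36^65 = 1 mod 131
Result 1: 36 is a quadratic residue mod 131.
36^65 mod 131 = 1

1


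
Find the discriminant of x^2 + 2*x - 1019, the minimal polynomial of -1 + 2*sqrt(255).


The element -1 + 2*sqrt(255) has minimal polynomial:
x^2 + 2*x - 1019
Discriminant = (2)^2 - 4*(-1019)
= 4 + 4076
= 4080

4080


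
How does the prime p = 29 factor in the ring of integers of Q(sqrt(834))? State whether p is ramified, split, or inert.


K = Q(sqrt(834)). Since d mod 4 = 2, disc(K) = 3336.
Check p | disc: 3336 mod 29 = 1.
p does not divide disc. Compute Legendre symbol (d/p):
22^((29-1)/2) mod 29 = 1
(d/p) = 1, so p splits: (p) = P*P' with e=1, f=1, g=2.
Therefore p is split.

split


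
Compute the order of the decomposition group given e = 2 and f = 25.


|D_P| = e * f
= 2 * 25
= 50

50


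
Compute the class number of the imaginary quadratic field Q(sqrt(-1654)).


K = Q(sqrt(-1654)). d mod 4 = 2, so D = disc(K) = 4d = -6616
h(K) equals the number of primitive reduced positive-definite forms (a, b, c) = a*x^2 + b*x*y + c*y^2 with b^2 - 4ac = D,
where reduced means |b| <= a <= c, with b >= 0 whenever |b| = a or a = c, and primitive means gcd(a, b, c) = 1.
Reduced forces 3a^2 <= |D| = 6616, so 1 <= a <= 46; b must have the parity of D, and c = (b^2 - D)/(4a) must be an integer >= a.
Enumerate a = 1..46, b in [-a, a]:
  a=1: (1, 0, 1654)  [1]
  a=2: (2, 0, 827)  [1]
  a=3..4: none
  a=5: (5, -2, 331), (5, 2, 331)  [2]
  a=6..9: none
  a=10: (10, -8, 167), (10, 8, 167)  [2]
  a=11..12: none
  a=13: (13, -12, 130), (13, 12, 130)  [2]
  a=14..22: none
  a=23: (23, -10, 73), (23, 10, 73)  [2]
  a=24: none
  a=25: (25, -22, 71), (25, 22, 71)  [2]
  a=26: (26, -12, 65), (26, 12, 65)  [2]
  a=27..28: none
  a=29: (29, -24, 62), (29, 24, 62)  [2]
  a=30: none
  a=31: (31, -24, 58), (31, 24, 58)  [2]
  a=32..36: none
  a=37: (37, -28, 50), (37, 28, 50)  [2]
  a=38..42: none
  a=43: (43, -36, 46), (43, 36, 46)  [2]
  a=44..46: none
Total reduced forms: 1 + 1 + 2 + 2 + 2 + 2 + 2 + 2 + 2 + 2 + 2 + 2 = 22
h = 22

22


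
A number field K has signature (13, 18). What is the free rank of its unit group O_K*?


By Dirichlet's unit theorem:
rank = r1 + r2 - 1
= 13 + 18 - 1
= 30

30


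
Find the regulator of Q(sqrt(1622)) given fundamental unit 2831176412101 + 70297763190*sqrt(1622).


epsilon = 2831176412101 + 70297763190*sqrt(1622)
= 5.6624e+12
R = ln(5.6624e+12)
= 29.3649

29.3649


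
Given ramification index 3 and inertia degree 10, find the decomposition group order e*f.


|D_P| = e * f
= 3 * 10
= 30

30


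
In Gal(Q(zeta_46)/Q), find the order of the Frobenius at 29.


The Frobenius at p in Gal(Q(zeta_n)/Q) = (Z/nZ)* is the class of p, so its order is ord_46(29), the smallest k >= 1 with 29^k = 1 mod 46.
n = 46 = 2 * 23, phi(46) = 22; the order divides phi(n).
Divisors of 22: 1, 2, 11, 22
Repeated squaring mod 46: 29^1 = 29, 29^2 = 13, 29^4 = 31, 29^8 = 41, 29^16 = 25
Test divisors in increasing order:
  k=1: 29^1 = 29 mod 46
  k=2: 29^2 = 13 mod 46
  k=11: 29^11 = 41 * 13 * 29 = 1 mod 46  <- first divisor giving 1
Order = 11

11


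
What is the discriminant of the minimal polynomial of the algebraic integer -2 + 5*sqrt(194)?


The element -2 + 5*sqrt(194) has minimal polynomial:
x^2 + 4*x - 4846
Discriminant = (4)^2 - 4*(-4846)
= 16 + 19384
= 19400

19400


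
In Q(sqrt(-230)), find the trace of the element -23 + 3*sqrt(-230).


Tr(a + b*sqrt(d)) = (a + b*sqrt(d)) + (a - b*sqrt(d)) = 2a
= 2 * (-23)
= -46

-46


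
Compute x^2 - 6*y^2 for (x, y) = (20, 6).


x^2 - d*y^2
= 20^2 - 6*6^2
= 400 - 216
= 184

184


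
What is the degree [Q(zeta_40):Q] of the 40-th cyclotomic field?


The degree equals Euler's totient phi(40).
40 = 2^3 * 5
phi(40) = 16

16


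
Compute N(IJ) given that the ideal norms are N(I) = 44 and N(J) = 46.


N(IJ) = N(I) * N(J)
= 44 * 46
= 2024

2024


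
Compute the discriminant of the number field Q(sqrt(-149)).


For K = Q(sqrt(d)) with d squarefree: disc(K) = d if d = 1 mod 4, and disc(K) = 4d if d = 2 or 3 mod 4.
Here d = -149, and d mod 4 = 3.
d = 3 mod 4, not 1 (O_K = Z[sqrt(d)]), so disc(K) = 4d = 4 * (-149) = -596

-596


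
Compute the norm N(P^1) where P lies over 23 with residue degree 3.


N(P^a) = p^(a*f)
= 23^(1*3)
= 23^3
= 12167

12167


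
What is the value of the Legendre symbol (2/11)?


p = 11 is prime, so compute (2/11) with the reciprocity algorithm (Jacobi-symbol steps: pull out 2s via (2/n), flip via reciprocity, reduce):
  pull out 2: (2/11) = -1  (since 11 mod 8 = 3)
  (1/11) = 1
Product of signs = -1
(2/11) = -1

-1


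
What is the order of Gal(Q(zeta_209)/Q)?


|Gal(Q(zeta_209)/Q)| = phi(209)
= 180

180


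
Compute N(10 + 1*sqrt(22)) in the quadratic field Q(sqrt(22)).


N(a + b*sqrt(d)) = a^2 - d*b^2
= (10)^2 - (22)*(1)^2
= 100 - 22
= 78

78


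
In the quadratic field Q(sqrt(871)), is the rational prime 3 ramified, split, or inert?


K = Q(sqrt(871)). Since d mod 4 = 3, disc(K) = 3484.
Check p | disc: 3484 mod 3 = 1.
p does not divide disc. Compute Legendre symbol (d/p):
1^((3-1)/2) mod 3 = 1
(d/p) = 1, so p splits: (p) = P*P' with e=1, f=1, g=2.
Therefore p is split.

split


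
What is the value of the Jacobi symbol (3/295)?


Compute (3/295) via quadratic reciprocity:
  reciprocity: (3/295) -> -(295/3)
  reduce: (1/3)
  (1/3) = 1
Product of signs = -1

-1


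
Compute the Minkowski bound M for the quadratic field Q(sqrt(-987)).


d = -987, d mod 4 = 1, so disc(K) = d = -987; |disc(K)| = 987
Imaginary quadratic field, so n = 2, s = r2 = 1, r1 = 0
M = (n!/n^n) * (4/pi)^s * sqrt(|disc(K)|) = (2!/2^2) * (4/pi)^1 * sqrt(987)
= 0.5 * 1.273240 * 31.416556
= 20.0004

20.0004


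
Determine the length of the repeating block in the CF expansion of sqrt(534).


Run the CF algorithm for sqrt(534).
a_0 = floor(sqrt(534)) = 23; set m_0=0, q_0=1.
Recurrence: m' = q*a - m,  q' = (d - m'^2)/q,  a' = floor((a_0 + m')/q').
  step 1: m=23, q=5, a=9
  step 2: m=22, q=10, a=4
  step 3: m=18, q=21, a=1
  step 4: m=3, q=25, a=1
  step 5: m=22, q=2, a=22
  step 6: m=22, q=25, a=1
  step 7: m=3, q=21, a=1
  step 8: m=18, q=10, a=4
  step 9: m=22, q=5, a=9
  step 10: m=23, q=1, a=46
a_10 = 2*a_0 = 46, so the period closes here.
sqrt(534) = [23; 9, 4, 1, 1, 22, 1, 1, 4, 9, 46]
Period length = 10

10


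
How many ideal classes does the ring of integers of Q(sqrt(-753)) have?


K = Q(sqrt(-753)). d mod 4 = 3, so D = disc(K) = 4d = -3012
h(K) equals the number of primitive reduced positive-definite forms (a, b, c) = a*x^2 + b*x*y + c*y^2 with b^2 - 4ac = D,
where reduced means |b| <= a <= c, with b >= 0 whenever |b| = a or a = c, and primitive means gcd(a, b, c) = 1.
Reduced forces 3a^2 <= |D| = 3012, so 1 <= a <= 31; b must have the parity of D, and c = (b^2 - D)/(4a) must be an integer >= a.
Enumerate a = 1..31, b in [-a, a]:
  a=1: (1, 0, 753)  [1]
  a=2: (2, 2, 377)  [1]
  a=3: (3, 0, 251)  [1]
  a=4..5: none
  a=6: (6, 6, 127)  [1]
  a=7..12: none
  a=13: (13, -2, 58), (13, 2, 58)  [2]
  a=14..18: none
  a=19: (19, -16, 43), (19, 16, 43)  [2]
  a=20..22: none
  a=23: (23, -22, 38), (23, 22, 38)  [2]
  a=24..25: none
  a=26: (26, -2, 29), (26, 2, 29)  [2]
  a=27..31: none
Total reduced forms: 1 + 1 + 1 + 1 + 2 + 2 + 2 + 2 = 12
h = 12

12


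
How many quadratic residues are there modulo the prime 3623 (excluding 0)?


For prime p, the number of non-zero quadratic residues is (p-1)/2.
= (3623-1)/2
= 1811

1811


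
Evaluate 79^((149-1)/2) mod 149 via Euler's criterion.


p = 149 is prime and the exponent is (p-1)/2 = 74, so by Euler's criterion 79^74 = (79/149) = +1 or -1 mod 149.
Compute by square-and-multiply:
  74 = 64 + 8 + 2 (binary 1001010)
  Repeated squaring mod 149: 79^1 = 79, 79^2 = 132, 79^4 = 140, 79^8 = 81, 79^16 = 5, 79^32 = 25, 79^64 = 29
  79^74 = 79^64 * 79^8 * 79^2 = 29 * 81 * 132 mod 149
    29 * 81 = 2349 = 114 mod 149
    114 * 132 = 15048 = 148 mod 149
  79^74 = 148 mod 149
Result 148 = p - 1 = -1 mod 149: 79 is a quadratic non-residue mod 149. As a residue in [0, p-1] the value is 148.
79^74 mod 149 = 148

148


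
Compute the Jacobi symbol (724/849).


Compute (724/849) via quadratic reciprocity:
  pull out 2: (2/849) = +1  (since 849 mod 8 = 1)
  pull out 2: (2/849) = +1  (since 849 mod 8 = 1)
  reciprocity: (181/849) -> +(849/181)
  reduce: (125/181)
  reciprocity: (125/181) -> +(181/125)
  reduce: (56/125)
  pull out 2: (2/125) = -1  (since 125 mod 8 = 5)
  pull out 2: (2/125) = -1  (since 125 mod 8 = 5)
  pull out 2: (2/125) = -1  (since 125 mod 8 = 5)
  reciprocity: (7/125) -> +(125/7)
  reduce: (6/7)
  pull out 2: (2/7) = +1  (since 7 mod 8 = 7)
  reciprocity: (3/7) -> -(7/3)
  reduce: (1/3)
  (1/3) = 1
Product of signs = 1

1


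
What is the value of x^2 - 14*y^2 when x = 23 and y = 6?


x^2 - d*y^2
= 23^2 - 14*6^2
= 529 - 504
= 25

25


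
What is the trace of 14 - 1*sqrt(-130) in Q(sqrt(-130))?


Tr(a + b*sqrt(d)) = (a + b*sqrt(d)) + (a - b*sqrt(d)) = 2a
= 2 * (14)
= 28

28


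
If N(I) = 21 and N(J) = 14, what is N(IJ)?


N(IJ) = N(I) * N(J)
= 21 * 14
= 294

294


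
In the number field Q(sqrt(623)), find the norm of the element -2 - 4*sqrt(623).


N(a + b*sqrt(d)) = a^2 - d*b^2
= (-2)^2 - (623)*(-4)^2
= 4 - 9968
= -9964

-9964


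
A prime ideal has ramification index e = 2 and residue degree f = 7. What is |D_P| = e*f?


|D_P| = e * f
= 2 * 7
= 14

14


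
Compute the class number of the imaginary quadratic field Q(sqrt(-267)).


K = Q(sqrt(-267)). d mod 4 = 1, so D = disc(K) = d = -267
h(K) equals the number of primitive reduced positive-definite forms (a, b, c) = a*x^2 + b*x*y + c*y^2 with b^2 - 4ac = D,
where reduced means |b| <= a <= c, with b >= 0 whenever |b| = a or a = c, and primitive means gcd(a, b, c) = 1.
Reduced forces 3a^2 <= |D| = 267, so 1 <= a <= 9; b must have the parity of D, and c = (b^2 - D)/(4a) must be an integer >= a.
Enumerate a = 1..9, b in [-a, a]:
  a=1: (1, 1, 67)  [1]
  a=2: none
  a=3: (3, 3, 23)  [1]
  a=4..9: none
Total reduced forms: 1 + 1 = 2
h = 2

2


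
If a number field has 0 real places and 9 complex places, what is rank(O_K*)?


By Dirichlet's unit theorem:
rank = r1 + r2 - 1
= 0 + 9 - 1
= 8

8


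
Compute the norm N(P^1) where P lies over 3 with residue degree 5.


N(P^a) = p^(a*f)
= 3^(1*5)
= 3^5
= 243

243


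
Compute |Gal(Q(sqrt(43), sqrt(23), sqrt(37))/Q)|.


The 3 square roots of distinct primes are multiplicatively independent over Q,
so [K:Q] = 2^3 and Gal(K/Q) is isomorphic to (Z/2Z)^3.
|Gal| = 2^3 = 8

8


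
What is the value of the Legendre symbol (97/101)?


p = 101 is prime, so compute (97/101) with the reciprocity algorithm (Jacobi-symbol steps: pull out 2s via (2/n), flip via reciprocity, reduce):
  reciprocity: (97/101) -> +(101/97)
  reduce: (4/97)
  pull out 2: (2/97) = +1  (since 97 mod 8 = 1)
  pull out 2: (2/97) = +1  (since 97 mod 8 = 1)
  (1/97) = 1
Product of signs = 1
(97/101) = 1

1


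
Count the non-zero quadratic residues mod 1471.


For prime p, the number of non-zero quadratic residues is (p-1)/2.
= (1471-1)/2
= 735

735


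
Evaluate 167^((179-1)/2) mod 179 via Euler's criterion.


p = 179 is prime and the exponent is (p-1)/2 = 89, so by Euler's criterion 167^89 = (167/179) = +1 or -1 mod 179.
Compute by square-and-multiply:
  89 = 64 + 16 + 8 + 1 (binary 1011001)
  Repeated squaring mod 179: 167^1 = 167, 167^2 = 144, 167^4 = 151, 167^8 = 68, 167^16 = 149, 167^32 = 5, 167^64 = 25
  167^89 = 167^64 * 167^16 * 167^8 * 167^1 = 25 * 149 * 68 * 167 mod 179
    25 * 149 = 3725 = 145 mod 179
    145 * 68 = 9860 = 15 mod 179
    15 * 167 = 2505 = 178 mod 179
  167^89 = 178 mod 179
Result 178 = p - 1 = -1 mod 179: 167 is a quadratic non-residue mod 179. As a residue in [0, p-1] the value is 178.
167^89 mod 179 = 178

178


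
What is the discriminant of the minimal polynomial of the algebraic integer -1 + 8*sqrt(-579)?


The element -1 + 8*sqrt(-579) has minimal polynomial:
x^2 + 2*x + 37057
Discriminant = (2)^2 - 4*(37057)
= 4 - 148228
= -148224

-148224


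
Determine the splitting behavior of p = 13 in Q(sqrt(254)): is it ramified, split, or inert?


K = Q(sqrt(254)). Since d mod 4 = 2, disc(K) = 1016.
Check p | disc: 1016 mod 13 = 2.
p does not divide disc. Compute Legendre symbol (d/p):
7^((13-1)/2) mod 13 = -1
(d/p) = -1, so p is inert: (p) stays prime with e=1, f=2, g=1.
Therefore p is inert.

inert


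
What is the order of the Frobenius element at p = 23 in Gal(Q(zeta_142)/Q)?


The Frobenius at p in Gal(Q(zeta_n)/Q) = (Z/nZ)* is the class of p, so its order is ord_142(23), the smallest k >= 1 with 23^k = 1 mod 142.
n = 142 = 2 * 71, phi(142) = 70; the order divides phi(n).
Divisors of 70: 1, 2, 5, 7, 10, 14, 35, 70
Repeated squaring mod 142: 23^1 = 23, 23^2 = 103, 23^4 = 101, 23^8 = 119, 23^16 = 103, 23^32 = 101, 23^64 = 119
Test divisors in increasing order:
  k=1: 23^1 = 23 mod 142
  k=2: 23^2 = 103 mod 142
  k=5: 23^5 = 101 * 23 = 51 mod 142
  k=7: 23^7 = 101 * 103 * 23 = 141 mod 142
  k=10: 23^10 = 119 * 103 = 45 mod 142
  k=14: 23^14 = 119 * 101 * 103 = 1 mod 142  <- first divisor giving 1
Order = 14

14


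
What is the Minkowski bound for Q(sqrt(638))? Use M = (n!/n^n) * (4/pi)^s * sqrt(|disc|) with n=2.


d = 638, d mod 4 = 2, so disc(K) = 4d = 2552; |disc(K)| = 2552
Real quadratic field, so n = 2, s = r2 = 0, r1 = 2
M = (n!/n^n) * (4/pi)^s * sqrt(|disc(K)|) = (2!/2^2) * (4/pi)^0 * sqrt(2552)
= 0.5 * 1.000000 * 50.517324
= 25.2587

25.2587


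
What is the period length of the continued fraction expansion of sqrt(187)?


Run the CF algorithm for sqrt(187).
a_0 = floor(sqrt(187)) = 13; set m_0=0, q_0=1.
Recurrence: m' = q*a - m,  q' = (d - m'^2)/q,  a' = floor((a_0 + m')/q').
  step 1: m=13, q=18, a=1
  step 2: m=5, q=9, a=2
  step 3: m=13, q=2, a=13
  step 4: m=13, q=9, a=2
  step 5: m=5, q=18, a=1
  step 6: m=13, q=1, a=26
a_6 = 2*a_0 = 26, so the period closes here.
sqrt(187) = [13; 1, 2, 13, 2, 1, 26]
Period length = 6

6


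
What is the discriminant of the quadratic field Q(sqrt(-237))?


For K = Q(sqrt(d)) with d squarefree: disc(K) = d if d = 1 mod 4, and disc(K) = 4d if d = 2 or 3 mod 4.
Here d = -237, and d mod 4 = 3.
d = 3 mod 4, not 1 (O_K = Z[sqrt(d)]), so disc(K) = 4d = 4 * (-237) = -948

-948


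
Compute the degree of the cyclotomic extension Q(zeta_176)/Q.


The degree equals Euler's totient phi(176).
176 = 2^4 * 11
phi(176) = 80

80


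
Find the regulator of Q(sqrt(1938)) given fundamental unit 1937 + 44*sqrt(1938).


epsilon = 1937 + 44*sqrt(1938)
= 3873.9997
R = ln(3873.9997)
= 8.2620

8.2620


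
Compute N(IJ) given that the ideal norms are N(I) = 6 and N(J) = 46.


N(IJ) = N(I) * N(J)
= 6 * 46
= 276

276


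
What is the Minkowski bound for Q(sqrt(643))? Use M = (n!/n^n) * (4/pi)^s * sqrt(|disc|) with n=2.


d = 643, d mod 4 = 3, so disc(K) = 4d = 2572; |disc(K)| = 2572
Real quadratic field, so n = 2, s = r2 = 0, r1 = 2
M = (n!/n^n) * (4/pi)^s * sqrt(|disc(K)|) = (2!/2^2) * (4/pi)^0 * sqrt(2572)
= 0.5 * 1.000000 * 50.714889
= 25.3574

25.3574


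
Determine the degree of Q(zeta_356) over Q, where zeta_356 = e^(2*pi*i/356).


The degree equals Euler's totient phi(356).
356 = 2^2 * 89
phi(356) = 176

176


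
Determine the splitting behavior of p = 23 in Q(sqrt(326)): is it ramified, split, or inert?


K = Q(sqrt(326)). Since d mod 4 = 2, disc(K) = 1304.
Check p | disc: 1304 mod 23 = 16.
p does not divide disc. Compute Legendre symbol (d/p):
4^((23-1)/2) mod 23 = 1
(d/p) = 1, so p splits: (p) = P*P' with e=1, f=1, g=2.
Therefore p is split.

split


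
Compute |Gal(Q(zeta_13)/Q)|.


|Gal(Q(zeta_13)/Q)| = phi(13)
= 12

12


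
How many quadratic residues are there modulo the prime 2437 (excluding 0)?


For prime p, the number of non-zero quadratic residues is (p-1)/2.
= (2437-1)/2
= 1218

1218


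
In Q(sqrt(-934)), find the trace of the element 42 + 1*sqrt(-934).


Tr(a + b*sqrt(d)) = (a + b*sqrt(d)) + (a - b*sqrt(d)) = 2a
= 2 * (42)
= 84

84


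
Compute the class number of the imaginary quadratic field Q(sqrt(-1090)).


K = Q(sqrt(-1090)). d mod 4 = 2, so D = disc(K) = 4d = -4360
h(K) equals the number of primitive reduced positive-definite forms (a, b, c) = a*x^2 + b*x*y + c*y^2 with b^2 - 4ac = D,
where reduced means |b| <= a <= c, with b >= 0 whenever |b| = a or a = c, and primitive means gcd(a, b, c) = 1.
Reduced forces 3a^2 <= |D| = 4360, so 1 <= a <= 38; b must have the parity of D, and c = (b^2 - D)/(4a) must be an integer >= a.
Enumerate a = 1..38, b in [-a, a]:
  a=1: (1, 0, 1090)  [1]
  a=2: (2, 0, 545)  [1]
  a=3..4: none
  a=5: (5, 0, 218)  [1]
  a=6: none
  a=7: (7, -6, 157), (7, 6, 157)  [2]
  a=8..9: none
  a=10: (10, 0, 109)  [1]
  a=11..13: none
  a=14: (14, -8, 79), (14, 8, 79)  [2]
  a=15..16: none
  a=17: (17, -14, 67), (17, 14, 67)  [2]
  a=18..33: none
  a=34: (34, -20, 35), (34, 20, 35)  [2]
  a=35..38: none
Total reduced forms: 1 + 1 + 1 + 2 + 1 + 2 + 2 + 2 = 12
h = 12

12


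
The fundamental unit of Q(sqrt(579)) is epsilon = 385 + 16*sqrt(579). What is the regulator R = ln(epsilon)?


epsilon = 385 + 16*sqrt(579)
= 769.9987
R = ln(769.9987)
= 6.6464

6.6464


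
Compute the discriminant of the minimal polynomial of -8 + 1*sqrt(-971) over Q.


The element -8 + 1*sqrt(-971) has minimal polynomial:
x^2 + 16*x + 1035
Discriminant = (16)^2 - 4*(1035)
= 256 - 4140
= -3884

-3884


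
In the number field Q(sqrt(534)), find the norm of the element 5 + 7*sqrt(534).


N(a + b*sqrt(d)) = a^2 - d*b^2
= (5)^2 - (534)*(7)^2
= 25 - 26166
= -26141

-26141


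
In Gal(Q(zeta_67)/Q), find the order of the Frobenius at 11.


The Frobenius at p in Gal(Q(zeta_n)/Q) = (Z/nZ)* is the class of p, so its order is ord_67(11), the smallest k >= 1 with 11^k = 1 mod 67.
n = 67 = 67, phi(67) = 66; the order divides phi(n).
Divisors of 66: 1, 2, 3, 6, 11, 22, 33, 66
Repeated squaring mod 67: 11^1 = 11, 11^2 = 54, 11^4 = 35, 11^8 = 19, 11^16 = 26, 11^32 = 6, 11^64 = 36
Test divisors in increasing order:
  k=1: 11^1 = 11 mod 67
  k=2: 11^2 = 54 mod 67
  k=3: 11^3 = 54 * 11 = 58 mod 67
  k=6: 11^6 = 35 * 54 = 14 mod 67
  k=11: 11^11 = 19 * 54 * 11 = 30 mod 67
  k=22: 11^22 = 26 * 35 * 54 = 29 mod 67
  k=33: 11^33 = 6 * 11 = 66 mod 67
  k=66: 11^66 = 36 * 54 = 1 mod 67  <- first divisor giving 1
Order = 66

66


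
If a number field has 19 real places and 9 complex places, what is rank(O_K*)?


By Dirichlet's unit theorem:
rank = r1 + r2 - 1
= 19 + 9 - 1
= 27

27


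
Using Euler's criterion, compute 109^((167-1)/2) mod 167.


p = 167 is prime and the exponent is (p-1)/2 = 83, so by Euler's criterion 109^83 = (109/167) = +1 or -1 mod 167.
Compute by square-and-multiply:
  83 = 64 + 16 + 2 + 1 (binary 1010011)
  Repeated squaring mod 167: 109^1 = 109, 109^2 = 24, 109^4 = 75, 109^8 = 114, 109^16 = 137, 109^32 = 65, 109^64 = 50
  109^83 = 109^64 * 109^16 * 109^2 * 109^1 = 50 * 137 * 24 * 109 mod 167
    50 * 137 = 6850 = 3 mod 167
    3 * 24 = 72 = 72 mod 167
    72 * 109 = 7848 = 166 mod 167
  109^83 = 166 mod 167
Result 166 = p - 1 = -1 mod 167: 109 is a quadratic non-residue mod 167. As a residue in [0, p-1] the value is 166.
109^83 mod 167 = 166

166


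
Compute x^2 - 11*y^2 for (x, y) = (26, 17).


x^2 - d*y^2
= 26^2 - 11*17^2
= 676 - 3179
= -2503

-2503


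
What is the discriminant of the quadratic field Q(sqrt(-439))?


For K = Q(sqrt(d)) with d squarefree: disc(K) = d if d = 1 mod 4, and disc(K) = 4d if d = 2 or 3 mod 4.
Here d = -439, and d mod 4 = 1.
d = 1 mod 4 (O_K = Z[(1+sqrt(d))/2]), so disc(K) = d = -439

-439


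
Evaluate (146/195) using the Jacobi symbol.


Compute (146/195) via quadratic reciprocity:
  pull out 2: (2/195) = -1  (since 195 mod 8 = 3)
  reciprocity: (73/195) -> +(195/73)
  reduce: (49/73)
  reciprocity: (49/73) -> +(73/49)
  reduce: (24/49)
  pull out 2: (2/49) = +1  (since 49 mod 8 = 1)
  pull out 2: (2/49) = +1  (since 49 mod 8 = 1)
  pull out 2: (2/49) = +1  (since 49 mod 8 = 1)
  reciprocity: (3/49) -> +(49/3)
  reduce: (1/3)
  (1/3) = 1
Product of signs = -1

-1


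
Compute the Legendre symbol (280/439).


p = 439 is prime, so compute (280/439) with the reciprocity algorithm (Jacobi-symbol steps: pull out 2s via (2/n), flip via reciprocity, reduce):
  pull out 2: (2/439) = +1  (since 439 mod 8 = 7)
  pull out 2: (2/439) = +1  (since 439 mod 8 = 7)
  pull out 2: (2/439) = +1  (since 439 mod 8 = 7)
  reciprocity: (35/439) -> -(439/35)
  reduce: (19/35)
  reciprocity: (19/35) -> -(35/19)
  reduce: (16/19)
  pull out 2: (2/19) = -1  (since 19 mod 8 = 3)
  pull out 2: (2/19) = -1  (since 19 mod 8 = 3)
  pull out 2: (2/19) = -1  (since 19 mod 8 = 3)
  pull out 2: (2/19) = -1  (since 19 mod 8 = 3)
  (1/19) = 1
Product of signs = 1
(280/439) = 1

1


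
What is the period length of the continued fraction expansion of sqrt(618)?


Run the CF algorithm for sqrt(618).
a_0 = floor(sqrt(618)) = 24; set m_0=0, q_0=1.
Recurrence: m' = q*a - m,  q' = (d - m'^2)/q,  a' = floor((a_0 + m')/q').
  step 1: m=24, q=42, a=1
  step 2: m=18, q=7, a=6
  step 3: m=24, q=6, a=8
  step 4: m=24, q=7, a=6
  step 5: m=18, q=42, a=1
  step 6: m=24, q=1, a=48
a_6 = 2*a_0 = 48, so the period closes here.
sqrt(618) = [24; 1, 6, 8, 6, 1, 48]
Period length = 6

6


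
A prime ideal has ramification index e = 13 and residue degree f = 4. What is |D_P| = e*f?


|D_P| = e * f
= 13 * 4
= 52

52


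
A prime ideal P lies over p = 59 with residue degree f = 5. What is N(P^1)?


N(P^a) = p^(a*f)
= 59^(1*5)
= 59^5
= 714924299

714924299


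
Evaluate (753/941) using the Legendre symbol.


p = 941 is prime, so compute (753/941) with the reciprocity algorithm (Jacobi-symbol steps: pull out 2s via (2/n), flip via reciprocity, reduce):
  reciprocity: (753/941) -> +(941/753)
  reduce: (188/753)
  pull out 2: (2/753) = +1  (since 753 mod 8 = 1)
  pull out 2: (2/753) = +1  (since 753 mod 8 = 1)
  reciprocity: (47/753) -> +(753/47)
  reduce: (1/47)
  (1/47) = 1
Product of signs = 1
(753/941) = 1

1


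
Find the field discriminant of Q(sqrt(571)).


For K = Q(sqrt(d)) with d squarefree: disc(K) = d if d = 1 mod 4, and disc(K) = 4d if d = 2 or 3 mod 4.
Here d = 571, and d mod 4 = 3.
d = 3 mod 4, not 1 (O_K = Z[sqrt(d)]), so disc(K) = 4d = 4 * (571) = 2284

2284


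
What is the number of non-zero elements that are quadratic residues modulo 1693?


For prime p, the number of non-zero quadratic residues is (p-1)/2.
= (1693-1)/2
= 846

846


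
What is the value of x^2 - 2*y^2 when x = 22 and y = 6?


x^2 - d*y^2
= 22^2 - 2*6^2
= 484 - 72
= 412

412


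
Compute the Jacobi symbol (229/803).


Compute (229/803) via quadratic reciprocity:
  reciprocity: (229/803) -> +(803/229)
  reduce: (116/229)
  pull out 2: (2/229) = -1  (since 229 mod 8 = 5)
  pull out 2: (2/229) = -1  (since 229 mod 8 = 5)
  reciprocity: (29/229) -> +(229/29)
  reduce: (26/29)
  pull out 2: (2/29) = -1  (since 29 mod 8 = 5)
  reciprocity: (13/29) -> +(29/13)
  reduce: (3/13)
  reciprocity: (3/13) -> +(13/3)
  reduce: (1/3)
  (1/3) = 1
Product of signs = -1

-1


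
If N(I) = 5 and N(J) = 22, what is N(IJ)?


N(IJ) = N(I) * N(J)
= 5 * 22
= 110

110


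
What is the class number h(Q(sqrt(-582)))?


K = Q(sqrt(-582)). d mod 4 = 2, so D = disc(K) = 4d = -2328
h(K) equals the number of primitive reduced positive-definite forms (a, b, c) = a*x^2 + b*x*y + c*y^2 with b^2 - 4ac = D,
where reduced means |b| <= a <= c, with b >= 0 whenever |b| = a or a = c, and primitive means gcd(a, b, c) = 1.
Reduced forces 3a^2 <= |D| = 2328, so 1 <= a <= 27; b must have the parity of D, and c = (b^2 - D)/(4a) must be an integer >= a.
Enumerate a = 1..27, b in [-a, a]:
  a=1: (1, 0, 582)  [1]
  a=2: (2, 0, 291)  [1]
  a=3: (3, 0, 194)  [1]
  a=4..5: none
  a=6: (6, 0, 97)  [1]
  a=7..10: none
  a=11: (11, -2, 53), (11, 2, 53)  [2]
  a=12: none
  a=13: (13, -8, 46), (13, 8, 46)  [2]
  a=14..16: none
  a=17: (17, -16, 38), (17, 16, 38)  [2]
  a=18: none
  a=19: (19, -16, 34), (19, 16, 34)  [2]
  a=20..21: none
  a=22: (22, -20, 31), (22, 20, 31)  [2]
  a=23: (23, -8, 26), (23, 8, 26)  [2]
  a=24..27: none
Total reduced forms: 1 + 1 + 1 + 1 + 2 + 2 + 2 + 2 + 2 + 2 = 16
h = 16

16


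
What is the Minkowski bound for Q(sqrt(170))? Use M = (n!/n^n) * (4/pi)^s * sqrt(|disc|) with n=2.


d = 170, d mod 4 = 2, so disc(K) = 4d = 680; |disc(K)| = 680
Real quadratic field, so n = 2, s = r2 = 0, r1 = 2
M = (n!/n^n) * (4/pi)^s * sqrt(|disc(K)|) = (2!/2^2) * (4/pi)^0 * sqrt(680)
= 0.5 * 1.000000 * 26.076810
= 13.0384

13.0384


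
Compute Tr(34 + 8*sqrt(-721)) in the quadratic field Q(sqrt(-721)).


Tr(a + b*sqrt(d)) = (a + b*sqrt(d)) + (a - b*sqrt(d)) = 2a
= 2 * (34)
= 68

68


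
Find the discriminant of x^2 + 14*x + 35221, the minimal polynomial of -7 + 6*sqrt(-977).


The element -7 + 6*sqrt(-977) has minimal polynomial:
x^2 + 14*x + 35221
Discriminant = (14)^2 - 4*(35221)
= 196 - 140884
= -140688

-140688


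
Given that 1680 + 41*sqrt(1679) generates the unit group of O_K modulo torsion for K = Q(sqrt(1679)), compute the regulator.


epsilon = 1680 + 41*sqrt(1679)
= 3359.9997
R = ln(3359.9997)
= 8.1197

8.1197


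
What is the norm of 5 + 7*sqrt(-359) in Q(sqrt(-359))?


N(a + b*sqrt(d)) = a^2 - d*b^2
= (5)^2 - (-359)*(7)^2
= 25 + 17591
= 17616

17616


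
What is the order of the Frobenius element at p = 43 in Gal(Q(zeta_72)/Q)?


The Frobenius at p in Gal(Q(zeta_n)/Q) = (Z/nZ)* is the class of p, so its order is ord_72(43), the smallest k >= 1 with 43^k = 1 mod 72.
n = 72 = 2^3 * 3^2, phi(72) = 24; the order divides phi(n).
Divisors of 24: 1, 2, 3, 4, 6, 8, 12, 24
Repeated squaring mod 72: 43^1 = 43, 43^2 = 49, 43^4 = 25, 43^8 = 49, 43^16 = 25
Test divisors in increasing order:
  k=1: 43^1 = 43 mod 72
  k=2: 43^2 = 49 mod 72
  k=3: 43^3 = 49 * 43 = 19 mod 72
  k=4: 43^4 = 25 mod 72
  k=6: 43^6 = 25 * 49 = 1 mod 72  <- first divisor giving 1
Order = 6

6


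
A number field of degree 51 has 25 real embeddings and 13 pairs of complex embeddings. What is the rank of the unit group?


By Dirichlet's unit theorem:
rank = r1 + r2 - 1
= 25 + 13 - 1
= 37

37


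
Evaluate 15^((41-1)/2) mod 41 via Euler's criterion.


p = 41 is prime and the exponent is (p-1)/2 = 20, so by Euler's criterion 15^20 = (15/41) = +1 or -1 mod 41.
Compute by square-and-multiply:
  20 = 16 + 4 (binary 10100)
  Repeated squaring mod 41: 15^1 = 15, 15^2 = 20, 15^4 = 31, 15^8 = 18, 15^16 = 37
  15^20 = 15^16 * 15^4 = 37 * 31 mod 41
    37 * 31 = 1147 = 40 mod 41
  15^20 = 40 mod 41
Result 40 = p - 1 = -1 mod 41: 15 is a quadratic non-residue mod 41. As a residue in [0, p-1] the value is 40.
15^20 mod 41 = 40

40


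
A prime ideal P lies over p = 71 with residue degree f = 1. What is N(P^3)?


N(P^a) = p^(a*f)
= 71^(3*1)
= 71^3
= 357911

357911


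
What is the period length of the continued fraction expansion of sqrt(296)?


Run the CF algorithm for sqrt(296).
a_0 = floor(sqrt(296)) = 17; set m_0=0, q_0=1.
Recurrence: m' = q*a - m,  q' = (d - m'^2)/q,  a' = floor((a_0 + m')/q').
  step 1: m=17, q=7, a=4
  step 2: m=11, q=25, a=1
  step 3: m=14, q=4, a=7
  step 4: m=14, q=25, a=1
  step 5: m=11, q=7, a=4
  step 6: m=17, q=1, a=34
a_6 = 2*a_0 = 34, so the period closes here.
sqrt(296) = [17; 4, 1, 7, 1, 4, 34]
Period length = 6

6


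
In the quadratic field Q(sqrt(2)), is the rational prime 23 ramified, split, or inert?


K = Q(sqrt(2)). Since d mod 4 = 2, disc(K) = 8.
Check p | disc: 8 mod 23 = 8.
p does not divide disc. Compute Legendre symbol (d/p):
2^((23-1)/2) mod 23 = 1
(d/p) = 1, so p splits: (p) = P*P' with e=1, f=1, g=2.
Therefore p is split.

split


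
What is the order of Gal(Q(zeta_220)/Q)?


|Gal(Q(zeta_220)/Q)| = phi(220)
= 80

80


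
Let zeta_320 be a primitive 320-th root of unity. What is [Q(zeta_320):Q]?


The degree equals Euler's totient phi(320).
320 = 2^6 * 5
phi(320) = 128

128


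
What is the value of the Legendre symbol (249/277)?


p = 277 is prime, so compute (249/277) with the reciprocity algorithm (Jacobi-symbol steps: pull out 2s via (2/n), flip via reciprocity, reduce):
  reciprocity: (249/277) -> +(277/249)
  reduce: (28/249)
  pull out 2: (2/249) = +1  (since 249 mod 8 = 1)
  pull out 2: (2/249) = +1  (since 249 mod 8 = 1)
  reciprocity: (7/249) -> +(249/7)
  reduce: (4/7)
  pull out 2: (2/7) = +1  (since 7 mod 8 = 7)
  pull out 2: (2/7) = +1  (since 7 mod 8 = 7)
  (1/7) = 1
Product of signs = 1
(249/277) = 1

1


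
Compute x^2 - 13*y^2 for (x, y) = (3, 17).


x^2 - d*y^2
= 3^2 - 13*17^2
= 9 - 3757
= -3748

-3748


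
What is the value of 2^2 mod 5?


p = 5 is prime and the exponent is (p-1)/2 = 2, so by Euler's criterion 2^2 = (2/5) = +1 or -1 mod 5.
Compute by square-and-multiply:
  2 = 2 (binary 10)
  Repeated squaring mod 5: 2^1 = 2, 2^2 = 4
  2^2 = 4 mod 5
Result 4 = p - 1 = -1 mod 5: 2 is a quadratic non-residue mod 5. As a residue in [0, p-1] the value is 4.
2^2 mod 5 = 4

4


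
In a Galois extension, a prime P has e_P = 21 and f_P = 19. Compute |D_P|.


|D_P| = e * f
= 21 * 19
= 399

399


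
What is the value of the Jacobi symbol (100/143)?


Compute (100/143) via quadratic reciprocity:
  pull out 2: (2/143) = +1  (since 143 mod 8 = 7)
  pull out 2: (2/143) = +1  (since 143 mod 8 = 7)
  reciprocity: (25/143) -> +(143/25)
  reduce: (18/25)
  pull out 2: (2/25) = +1  (since 25 mod 8 = 1)
  reciprocity: (9/25) -> +(25/9)
  reduce: (7/9)
  reciprocity: (7/9) -> +(9/7)
  reduce: (2/7)
  pull out 2: (2/7) = +1  (since 7 mod 8 = 7)
  (1/7) = 1
Product of signs = 1

1


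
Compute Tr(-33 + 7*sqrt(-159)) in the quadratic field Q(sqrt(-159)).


Tr(a + b*sqrt(d)) = (a + b*sqrt(d)) + (a - b*sqrt(d)) = 2a
= 2 * (-33)
= -66

-66


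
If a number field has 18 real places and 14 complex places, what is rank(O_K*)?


By Dirichlet's unit theorem:
rank = r1 + r2 - 1
= 18 + 14 - 1
= 31

31


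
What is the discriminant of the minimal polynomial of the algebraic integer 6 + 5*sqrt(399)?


The element 6 + 5*sqrt(399) has minimal polynomial:
x^2 - 12*x - 9939
Discriminant = (-12)^2 - 4*(-9939)
= 144 + 39756
= 39900

39900


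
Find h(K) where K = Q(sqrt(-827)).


K = Q(sqrt(-827)). d mod 4 = 1, so D = disc(K) = d = -827
h(K) equals the number of primitive reduced positive-definite forms (a, b, c) = a*x^2 + b*x*y + c*y^2 with b^2 - 4ac = D,
where reduced means |b| <= a <= c, with b >= 0 whenever |b| = a or a = c, and primitive means gcd(a, b, c) = 1.
Reduced forces 3a^2 <= |D| = 827, so 1 <= a <= 16; b must have the parity of D, and c = (b^2 - D)/(4a) must be an integer >= a.
Enumerate a = 1..16, b in [-a, a]:
  a=1: (1, 1, 207)  [1]
  a=2: none
  a=3: (3, -1, 69), (3, 1, 69)  [2]
  a=4..8: none
  a=9: (9, -1, 23), (9, 1, 23)  [2]
  a=10: none
  a=11: (11, -3, 19), (11, 3, 19)  [2]
  a=12..16: none
Total reduced forms: 1 + 2 + 2 + 2 = 7
h = 7

7


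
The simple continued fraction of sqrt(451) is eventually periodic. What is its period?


Run the CF algorithm for sqrt(451).
a_0 = floor(sqrt(451)) = 21; set m_0=0, q_0=1.
Recurrence: m' = q*a - m,  q' = (d - m'^2)/q,  a' = floor((a_0 + m')/q').
  step 1: m=21, q=10, a=4
  step 2: m=19, q=9, a=4
  step 3: m=17, q=18, a=2
  step 4: m=19, q=5, a=8
  step 5: m=21, q=2, a=21
  step 6: m=21, q=5, a=8
  step 7: m=19, q=18, a=2
  step 8: m=17, q=9, a=4
  step 9: m=19, q=10, a=4
  step 10: m=21, q=1, a=42
a_10 = 2*a_0 = 42, so the period closes here.
sqrt(451) = [21; 4, 4, 2, 8, 21, 8, 2, 4, 4, 42]
Period length = 10

10


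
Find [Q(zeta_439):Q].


The degree equals Euler's totient phi(439).
439 = 439
phi(439) = 438

438


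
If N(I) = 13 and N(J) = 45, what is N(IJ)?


N(IJ) = N(I) * N(J)
= 13 * 45
= 585

585


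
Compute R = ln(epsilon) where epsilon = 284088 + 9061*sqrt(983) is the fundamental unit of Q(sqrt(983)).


epsilon = 284088 + 9061*sqrt(983)
= 568176.0000
R = ln(568176.0000)
= 13.2502

13.2502


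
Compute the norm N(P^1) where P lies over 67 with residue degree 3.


N(P^a) = p^(a*f)
= 67^(1*3)
= 67^3
= 300763

300763
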